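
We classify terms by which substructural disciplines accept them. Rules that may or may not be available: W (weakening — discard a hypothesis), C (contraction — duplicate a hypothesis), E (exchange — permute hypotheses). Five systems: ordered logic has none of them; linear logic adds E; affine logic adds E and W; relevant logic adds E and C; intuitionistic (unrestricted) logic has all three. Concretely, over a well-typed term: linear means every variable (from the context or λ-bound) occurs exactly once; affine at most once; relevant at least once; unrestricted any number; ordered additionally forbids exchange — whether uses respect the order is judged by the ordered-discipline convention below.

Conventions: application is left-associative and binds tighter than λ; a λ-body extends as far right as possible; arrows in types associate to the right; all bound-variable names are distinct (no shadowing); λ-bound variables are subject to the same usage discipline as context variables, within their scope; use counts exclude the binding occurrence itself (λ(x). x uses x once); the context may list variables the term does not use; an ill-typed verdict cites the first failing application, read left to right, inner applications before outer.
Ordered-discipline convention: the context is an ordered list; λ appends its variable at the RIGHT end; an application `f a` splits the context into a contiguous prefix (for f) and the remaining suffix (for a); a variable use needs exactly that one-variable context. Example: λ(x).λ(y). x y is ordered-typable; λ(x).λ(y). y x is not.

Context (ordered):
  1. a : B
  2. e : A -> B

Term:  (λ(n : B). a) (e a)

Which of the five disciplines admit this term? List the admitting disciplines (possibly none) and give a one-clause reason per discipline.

admitted in: none
use counts: a ×2; e ×1; n (λ-bound) ×0
left-to-right use order: a, e, a
typing: ill-typed: an application expects A but receives B
ordered: ✗, fails simple typing
linear: ✗, a type mismatch blocks all five
affine: ✗, the type mismatch rejects it
relevant: ✗, not simply typable
unrestricted: ✗, fails simple typing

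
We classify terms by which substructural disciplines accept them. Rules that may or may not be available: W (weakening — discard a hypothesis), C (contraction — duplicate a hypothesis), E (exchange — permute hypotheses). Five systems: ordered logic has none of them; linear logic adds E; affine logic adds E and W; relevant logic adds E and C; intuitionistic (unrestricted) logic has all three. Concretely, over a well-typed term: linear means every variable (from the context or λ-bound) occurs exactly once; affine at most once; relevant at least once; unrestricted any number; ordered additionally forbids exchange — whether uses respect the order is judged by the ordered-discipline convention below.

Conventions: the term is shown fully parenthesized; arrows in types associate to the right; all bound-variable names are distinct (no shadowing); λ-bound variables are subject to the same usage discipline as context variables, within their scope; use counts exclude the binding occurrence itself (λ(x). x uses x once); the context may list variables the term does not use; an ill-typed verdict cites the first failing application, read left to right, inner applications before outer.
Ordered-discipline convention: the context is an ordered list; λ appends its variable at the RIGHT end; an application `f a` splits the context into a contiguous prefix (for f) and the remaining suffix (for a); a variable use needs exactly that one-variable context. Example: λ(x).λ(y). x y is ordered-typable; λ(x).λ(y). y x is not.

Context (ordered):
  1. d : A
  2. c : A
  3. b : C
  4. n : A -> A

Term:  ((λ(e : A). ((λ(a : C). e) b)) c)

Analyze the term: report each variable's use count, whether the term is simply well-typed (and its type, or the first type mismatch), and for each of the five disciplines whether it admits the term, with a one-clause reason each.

usage: d ×0; c ×1; b ×1; n ×0; e (λ-bound) ×1; a (λ-bound) ×0
order of uses: e, b, c
typing: the term checks, with type A
ordered ✗ (needs weakening: d, n, a unused)
linear ✗ (needs weakening: d, n, a unused)
affine ✓ (at most one use each (d, c, b, n, e, a))
relevant ✗ (needs weakening: d, n, a unused)
unrestricted ✓ (type-checks (A) and nothing is barred)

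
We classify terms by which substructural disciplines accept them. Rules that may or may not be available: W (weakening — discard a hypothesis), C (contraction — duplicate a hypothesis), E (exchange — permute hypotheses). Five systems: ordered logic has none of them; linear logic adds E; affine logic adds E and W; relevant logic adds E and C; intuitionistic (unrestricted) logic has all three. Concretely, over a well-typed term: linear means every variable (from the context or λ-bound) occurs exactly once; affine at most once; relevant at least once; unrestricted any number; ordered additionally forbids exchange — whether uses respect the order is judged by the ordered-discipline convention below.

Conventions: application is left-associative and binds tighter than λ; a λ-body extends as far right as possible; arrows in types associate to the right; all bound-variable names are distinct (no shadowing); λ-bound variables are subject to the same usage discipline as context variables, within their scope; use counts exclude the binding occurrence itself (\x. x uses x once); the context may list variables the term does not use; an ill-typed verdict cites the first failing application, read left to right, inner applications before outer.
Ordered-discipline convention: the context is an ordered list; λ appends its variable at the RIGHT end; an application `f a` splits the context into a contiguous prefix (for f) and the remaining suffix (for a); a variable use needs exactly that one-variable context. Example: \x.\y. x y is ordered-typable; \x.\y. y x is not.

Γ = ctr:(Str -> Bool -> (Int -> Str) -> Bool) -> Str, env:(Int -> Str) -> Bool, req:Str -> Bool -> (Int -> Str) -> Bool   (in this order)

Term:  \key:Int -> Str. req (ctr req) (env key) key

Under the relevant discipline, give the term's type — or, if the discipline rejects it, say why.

term : (Int -> Str) -> Bool
counts: ctr=1; env=1; req=2; key [bound]=2
left-to-right use order: req, ctr, req, env, key, key
typing: the term checks, with type (Int -> Str) -> Bool
per-discipline verdicts: ordered ✗, linear ✗, affine ✗, relevant ✓, unrestricted ✓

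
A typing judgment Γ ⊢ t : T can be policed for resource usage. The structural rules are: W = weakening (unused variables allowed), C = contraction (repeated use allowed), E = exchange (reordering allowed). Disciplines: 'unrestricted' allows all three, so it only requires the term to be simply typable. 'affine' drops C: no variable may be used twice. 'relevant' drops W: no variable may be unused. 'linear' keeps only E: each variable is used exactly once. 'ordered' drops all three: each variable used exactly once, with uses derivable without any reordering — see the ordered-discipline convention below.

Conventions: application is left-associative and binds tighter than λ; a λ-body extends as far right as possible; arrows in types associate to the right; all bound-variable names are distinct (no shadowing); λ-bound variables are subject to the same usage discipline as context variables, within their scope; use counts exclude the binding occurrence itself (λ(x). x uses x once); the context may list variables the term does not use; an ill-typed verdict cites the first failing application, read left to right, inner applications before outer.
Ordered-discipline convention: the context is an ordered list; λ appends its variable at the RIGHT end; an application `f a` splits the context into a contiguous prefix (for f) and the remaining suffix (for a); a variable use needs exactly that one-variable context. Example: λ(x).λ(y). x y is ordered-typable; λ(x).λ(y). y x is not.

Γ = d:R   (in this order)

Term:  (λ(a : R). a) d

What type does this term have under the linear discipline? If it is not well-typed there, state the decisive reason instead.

term : R
counts: d: 1, a (λ-bound): 1
uses in reading order: a, d
typing: the term checks, with type R
per-discipline verdicts: ordered ✓ · linear ✓ · affine ✓ · relevant ✓ · unrestricted ✓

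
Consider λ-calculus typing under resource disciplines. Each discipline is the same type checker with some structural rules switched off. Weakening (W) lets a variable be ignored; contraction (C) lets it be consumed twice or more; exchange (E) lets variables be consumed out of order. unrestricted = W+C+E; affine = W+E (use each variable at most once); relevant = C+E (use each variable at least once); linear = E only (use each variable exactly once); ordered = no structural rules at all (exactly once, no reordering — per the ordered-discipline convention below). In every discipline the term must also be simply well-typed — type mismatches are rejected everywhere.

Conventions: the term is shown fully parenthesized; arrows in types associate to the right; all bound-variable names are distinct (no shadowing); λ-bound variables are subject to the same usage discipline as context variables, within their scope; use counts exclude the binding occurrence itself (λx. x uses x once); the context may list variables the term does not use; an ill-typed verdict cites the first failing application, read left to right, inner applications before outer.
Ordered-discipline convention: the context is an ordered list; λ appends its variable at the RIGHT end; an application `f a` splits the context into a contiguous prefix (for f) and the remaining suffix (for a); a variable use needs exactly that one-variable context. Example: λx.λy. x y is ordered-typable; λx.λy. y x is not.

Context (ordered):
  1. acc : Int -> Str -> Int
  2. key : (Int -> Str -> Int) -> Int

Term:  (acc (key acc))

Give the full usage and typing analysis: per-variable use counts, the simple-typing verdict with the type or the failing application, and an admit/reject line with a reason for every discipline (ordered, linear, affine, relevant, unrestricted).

usage: acc ×2, key ×1
use order (left to right): acc, key, acc
typing: well-typed — term : Str -> Int
ordered: ✗ — needs contraction — acc ×2
linear: ✗ — needs contraction — acc ×2
affine: ✗ — needs contraction — acc ×2
relevant: ✓ — none of acc, key goes unused
unrestricted: ✓ — well-typed at Str -> Int; no restrictions here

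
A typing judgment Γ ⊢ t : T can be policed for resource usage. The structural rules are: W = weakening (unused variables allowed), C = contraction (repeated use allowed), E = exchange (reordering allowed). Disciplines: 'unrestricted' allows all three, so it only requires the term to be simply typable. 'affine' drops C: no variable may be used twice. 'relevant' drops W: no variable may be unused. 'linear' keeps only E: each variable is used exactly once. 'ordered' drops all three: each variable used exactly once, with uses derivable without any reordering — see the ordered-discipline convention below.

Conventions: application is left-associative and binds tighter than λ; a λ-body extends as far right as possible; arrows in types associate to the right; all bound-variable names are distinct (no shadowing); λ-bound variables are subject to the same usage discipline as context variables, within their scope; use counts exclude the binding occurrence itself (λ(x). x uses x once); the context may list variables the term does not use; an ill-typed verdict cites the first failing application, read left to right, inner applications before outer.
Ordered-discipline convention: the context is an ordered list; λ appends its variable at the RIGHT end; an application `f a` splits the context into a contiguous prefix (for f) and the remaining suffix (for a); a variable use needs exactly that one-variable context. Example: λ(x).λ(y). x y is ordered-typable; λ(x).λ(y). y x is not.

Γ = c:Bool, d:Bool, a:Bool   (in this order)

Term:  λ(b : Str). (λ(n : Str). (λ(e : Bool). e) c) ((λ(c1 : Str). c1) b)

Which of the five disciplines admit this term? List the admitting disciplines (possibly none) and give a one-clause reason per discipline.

admitted in: affine, unrestricted
usage: c=1; d=0; a=0; b [bound]=1; n [bound]=0; e [bound]=1; c1 [bound]=1
left-to-right use order: e, c, c1, b
typing: ✓ — Str -> Bool
ordered: ✗ — d, a, n never used (weakening)
linear: ✗ — d, a, n never used (weakening)
affine: ✓ — none of c, d, a, b, n, e, c1 used more than once
relevant: ✗ — d, a, n never used (weakening)
unrestricted: ✓ — type-checks (Str -> Bool) and nothing is barred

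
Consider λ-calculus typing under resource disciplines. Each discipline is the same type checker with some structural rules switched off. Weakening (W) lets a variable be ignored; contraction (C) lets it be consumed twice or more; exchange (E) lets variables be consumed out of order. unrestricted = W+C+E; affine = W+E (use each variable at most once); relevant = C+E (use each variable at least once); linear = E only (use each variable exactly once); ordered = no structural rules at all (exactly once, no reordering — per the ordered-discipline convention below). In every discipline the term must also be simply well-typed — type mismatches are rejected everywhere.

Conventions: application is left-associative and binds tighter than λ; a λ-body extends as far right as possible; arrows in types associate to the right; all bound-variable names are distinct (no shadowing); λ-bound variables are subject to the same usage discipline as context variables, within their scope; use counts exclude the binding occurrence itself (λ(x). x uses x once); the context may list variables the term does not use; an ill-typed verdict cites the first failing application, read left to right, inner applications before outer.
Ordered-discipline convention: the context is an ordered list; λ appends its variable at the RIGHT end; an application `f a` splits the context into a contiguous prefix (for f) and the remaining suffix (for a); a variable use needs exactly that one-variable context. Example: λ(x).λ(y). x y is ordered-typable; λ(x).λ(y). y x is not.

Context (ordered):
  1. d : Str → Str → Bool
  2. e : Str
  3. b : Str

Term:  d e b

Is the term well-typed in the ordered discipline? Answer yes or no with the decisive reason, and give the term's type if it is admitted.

yes — one use each (d, e, b); ordered split holds; term : Bool
use counts: d=1, e=1, b=1
order of uses: d, e, b
typing: ✓ — Bool
all disciplines: ordered ✓; linear ✓; affine ✓; relevant ✓; unrestricted ✓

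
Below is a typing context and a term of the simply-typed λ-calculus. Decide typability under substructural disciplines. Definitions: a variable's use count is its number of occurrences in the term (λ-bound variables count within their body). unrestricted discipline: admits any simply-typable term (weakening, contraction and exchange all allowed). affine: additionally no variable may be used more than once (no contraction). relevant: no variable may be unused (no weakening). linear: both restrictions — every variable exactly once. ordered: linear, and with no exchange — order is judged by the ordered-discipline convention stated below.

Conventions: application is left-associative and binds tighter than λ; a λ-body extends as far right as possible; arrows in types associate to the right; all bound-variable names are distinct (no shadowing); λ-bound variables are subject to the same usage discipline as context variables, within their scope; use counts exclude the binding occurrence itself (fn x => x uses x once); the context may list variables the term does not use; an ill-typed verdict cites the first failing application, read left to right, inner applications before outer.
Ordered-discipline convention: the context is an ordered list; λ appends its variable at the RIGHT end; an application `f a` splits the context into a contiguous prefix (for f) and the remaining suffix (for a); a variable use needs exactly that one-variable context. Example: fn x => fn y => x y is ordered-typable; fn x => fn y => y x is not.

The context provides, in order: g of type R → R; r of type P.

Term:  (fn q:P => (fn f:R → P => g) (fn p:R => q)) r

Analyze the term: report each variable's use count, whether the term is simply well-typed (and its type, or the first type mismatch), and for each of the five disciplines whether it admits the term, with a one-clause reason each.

usage: g: 1×, r: 1×, q (bound): 1×, f (bound): 0×, p (bound): 0×
left-to-right use order: g, q, r
typing: the term checks, with type R → R
ordered ✗ (needs weakening: f, p unused)
linear ✗ (needs weakening: f, p unused)
affine ✓ (at most one use each (g, r, q, f, p))
relevant ✗ (needs weakening: f, p unused)
unrestricted ✓ (well-typed at R → R; no restrictions here)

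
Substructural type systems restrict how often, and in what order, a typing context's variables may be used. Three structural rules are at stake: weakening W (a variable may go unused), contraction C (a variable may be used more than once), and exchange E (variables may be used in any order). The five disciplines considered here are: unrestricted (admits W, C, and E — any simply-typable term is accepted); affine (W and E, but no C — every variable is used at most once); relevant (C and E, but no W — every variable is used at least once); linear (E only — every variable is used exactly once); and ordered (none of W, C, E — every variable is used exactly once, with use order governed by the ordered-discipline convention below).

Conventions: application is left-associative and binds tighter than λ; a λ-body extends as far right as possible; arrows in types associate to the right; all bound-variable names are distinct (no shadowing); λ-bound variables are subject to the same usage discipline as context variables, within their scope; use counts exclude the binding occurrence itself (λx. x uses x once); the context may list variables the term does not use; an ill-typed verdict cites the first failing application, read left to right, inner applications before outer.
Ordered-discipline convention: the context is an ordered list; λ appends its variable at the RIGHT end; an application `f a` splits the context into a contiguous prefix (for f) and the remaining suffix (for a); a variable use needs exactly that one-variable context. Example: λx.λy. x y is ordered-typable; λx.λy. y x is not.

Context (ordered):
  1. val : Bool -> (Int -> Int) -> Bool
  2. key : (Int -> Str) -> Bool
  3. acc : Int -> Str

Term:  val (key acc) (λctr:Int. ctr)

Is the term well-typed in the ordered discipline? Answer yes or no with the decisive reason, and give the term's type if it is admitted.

yes — val, key, acc, ctr once each; derivable with no W/C/E; term : Bool
usage: val: 1; key: 1; acc: 1; ctr (λ-bound): 1
uses in reading order: val, key, acc, ctr
typing: ✓ — Bool
per-discipline verdicts: ordered ✓ | linear ✓ | affine ✓ | relevant ✓ | unrestricted ✓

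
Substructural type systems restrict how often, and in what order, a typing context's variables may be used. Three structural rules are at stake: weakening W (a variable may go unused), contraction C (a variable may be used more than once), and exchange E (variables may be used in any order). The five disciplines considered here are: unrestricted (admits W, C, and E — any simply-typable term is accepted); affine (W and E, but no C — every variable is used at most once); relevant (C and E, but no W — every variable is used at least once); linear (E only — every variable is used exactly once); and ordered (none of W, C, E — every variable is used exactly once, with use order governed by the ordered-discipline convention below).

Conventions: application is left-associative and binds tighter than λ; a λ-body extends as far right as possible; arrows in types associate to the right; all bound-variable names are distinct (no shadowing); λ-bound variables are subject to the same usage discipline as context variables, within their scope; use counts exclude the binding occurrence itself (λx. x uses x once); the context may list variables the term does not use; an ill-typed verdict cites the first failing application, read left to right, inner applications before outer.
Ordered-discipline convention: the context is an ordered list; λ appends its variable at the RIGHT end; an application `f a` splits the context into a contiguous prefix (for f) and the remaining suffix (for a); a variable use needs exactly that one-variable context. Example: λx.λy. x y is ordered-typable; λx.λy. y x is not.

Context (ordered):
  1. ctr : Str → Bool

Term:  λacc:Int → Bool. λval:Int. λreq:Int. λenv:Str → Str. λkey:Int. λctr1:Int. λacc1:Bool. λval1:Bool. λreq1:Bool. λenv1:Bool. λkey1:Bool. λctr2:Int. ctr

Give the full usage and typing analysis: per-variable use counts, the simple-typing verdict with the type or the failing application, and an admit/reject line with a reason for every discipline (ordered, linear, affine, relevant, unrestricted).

variable uses: ctr: 1×; acc (bound): 0×; val (bound): 0×; req (bound): 0×; env (bound): 0×; key (bound): 0×; ctr1 (bound): 0×; acc1 (bound): 0×; val1 (bound): 0×; req1 (bound): 0×; env1 (bound): 0×; key1 (bound): 0×; ctr2 (bound): 0×
uses in reading order: ctr
typing: well-typed at (Int → Bool) → Int → Int → (Str → Str) → Int → Int → Bool → Bool → Bool → Bool → Bool → Int → Str → Bool
ordered: ✗ — acc, val, req, env, key, ctr1, acc1, val1, req1, env1, key1, ctr2 left unused
linear: ✗ — acc, val, req, env, key, ctr1, acc1, val1, req1, env1, key1, ctr2 left unused
affine: ✓ — no duplicate uses among ctr, acc, val, req, env, key, ctr1, acc1, val1, req1, env1, key1, ctr2
relevant: ✗ — acc, val, req, env, key, ctr1, acc1, val1, req1, env1, key1, ctr2 left unused
unrestricted: ✓ — typability at (Int → Bool) → Int → Int → (Str → Str) → Int → Int → Bool → Bool → Bool → Bool → Bool → Int → Str → Bool is all that's needed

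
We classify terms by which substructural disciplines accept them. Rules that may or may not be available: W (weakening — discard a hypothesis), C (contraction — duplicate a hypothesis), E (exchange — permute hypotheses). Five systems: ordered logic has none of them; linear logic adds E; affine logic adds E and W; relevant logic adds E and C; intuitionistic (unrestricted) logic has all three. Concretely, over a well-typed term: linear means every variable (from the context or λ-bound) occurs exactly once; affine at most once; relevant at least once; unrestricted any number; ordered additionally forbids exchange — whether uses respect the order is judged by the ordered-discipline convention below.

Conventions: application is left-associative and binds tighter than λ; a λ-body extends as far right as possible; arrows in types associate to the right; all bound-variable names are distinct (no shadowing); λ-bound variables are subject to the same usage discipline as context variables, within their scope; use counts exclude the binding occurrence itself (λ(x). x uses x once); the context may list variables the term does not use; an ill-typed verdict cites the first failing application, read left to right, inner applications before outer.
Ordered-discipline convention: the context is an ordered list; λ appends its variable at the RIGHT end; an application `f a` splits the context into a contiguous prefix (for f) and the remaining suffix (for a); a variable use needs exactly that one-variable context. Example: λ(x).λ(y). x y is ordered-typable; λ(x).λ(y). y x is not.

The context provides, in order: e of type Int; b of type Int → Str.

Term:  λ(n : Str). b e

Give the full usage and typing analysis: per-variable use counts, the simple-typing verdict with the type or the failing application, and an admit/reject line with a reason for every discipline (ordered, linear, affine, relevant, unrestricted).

variable uses: e=1; b=1; n (bound)=0
order of uses: b, e
typing: ✓ — Str → Str
ordered: ✗ — unused: n — weakening required
linear: ✗ — unused: n — weakening required
affine: ✓ — e, b, n: no repeats, contraction unneeded
relevant: ✗ — unused: n — weakening required
unrestricted: ✓ — well-typed at Str → Str; no restrictions here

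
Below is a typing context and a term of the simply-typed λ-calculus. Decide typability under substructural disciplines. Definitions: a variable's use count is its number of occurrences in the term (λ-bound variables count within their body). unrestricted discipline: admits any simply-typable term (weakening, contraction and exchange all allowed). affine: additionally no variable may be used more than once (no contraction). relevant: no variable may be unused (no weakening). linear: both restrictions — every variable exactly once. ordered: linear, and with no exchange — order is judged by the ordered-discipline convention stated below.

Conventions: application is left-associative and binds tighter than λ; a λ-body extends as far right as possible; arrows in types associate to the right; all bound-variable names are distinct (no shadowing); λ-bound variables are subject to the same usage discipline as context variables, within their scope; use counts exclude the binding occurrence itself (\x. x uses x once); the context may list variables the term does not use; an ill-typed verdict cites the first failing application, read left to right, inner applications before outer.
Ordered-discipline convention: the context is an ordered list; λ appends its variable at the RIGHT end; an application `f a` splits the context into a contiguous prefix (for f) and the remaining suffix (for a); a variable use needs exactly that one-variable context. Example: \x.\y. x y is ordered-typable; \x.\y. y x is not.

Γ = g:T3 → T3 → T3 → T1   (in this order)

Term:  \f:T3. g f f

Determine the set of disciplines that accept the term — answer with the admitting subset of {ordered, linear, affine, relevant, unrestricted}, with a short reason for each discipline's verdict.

admitted by: relevant, unrestricted
variable uses: g: 1×, f (bound): 2×
left-to-right use order: g, f, f
typing: well-typed at T3 → T3 → T1
ordered: ✗, repeated use of f ×2
linear: ✗, repeated use of f ×2
affine: ✗, repeated use of f ×2
relevant: ✓, every one of g, f appears
unrestricted: ✓, well-typed at T3 → T3 → T1; no restrictions here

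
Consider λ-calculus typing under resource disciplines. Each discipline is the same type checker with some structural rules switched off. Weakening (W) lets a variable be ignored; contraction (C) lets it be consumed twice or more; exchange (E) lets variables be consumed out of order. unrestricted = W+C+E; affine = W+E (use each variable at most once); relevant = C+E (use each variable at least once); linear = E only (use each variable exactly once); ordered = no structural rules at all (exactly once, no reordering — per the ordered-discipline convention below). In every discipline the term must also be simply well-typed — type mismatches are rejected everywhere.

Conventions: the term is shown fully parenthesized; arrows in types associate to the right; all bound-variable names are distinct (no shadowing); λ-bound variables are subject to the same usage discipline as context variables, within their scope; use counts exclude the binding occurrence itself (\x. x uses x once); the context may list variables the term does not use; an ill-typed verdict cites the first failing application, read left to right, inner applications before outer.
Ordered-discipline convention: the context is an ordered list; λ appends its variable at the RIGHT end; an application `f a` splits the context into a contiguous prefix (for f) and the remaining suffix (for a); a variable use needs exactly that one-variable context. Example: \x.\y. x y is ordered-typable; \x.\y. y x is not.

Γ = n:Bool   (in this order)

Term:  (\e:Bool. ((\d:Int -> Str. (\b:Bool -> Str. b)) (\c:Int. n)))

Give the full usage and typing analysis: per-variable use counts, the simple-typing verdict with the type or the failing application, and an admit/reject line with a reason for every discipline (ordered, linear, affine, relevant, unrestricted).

variable uses: n=1, e [bound]=0, d [bound]=0, b [bound]=1, c [bound]=0
use order (left to right): b, n
typing: ill-typed: an application expects Int -> Str but receives Int -> Bool
ordered: ✗ — not simply typable
linear: ✗ — fails simple typing
affine: ✗ — a type mismatch blocks all five
relevant: ✗ — the type mismatch rejects it
unrestricted: ✗ — not simply typable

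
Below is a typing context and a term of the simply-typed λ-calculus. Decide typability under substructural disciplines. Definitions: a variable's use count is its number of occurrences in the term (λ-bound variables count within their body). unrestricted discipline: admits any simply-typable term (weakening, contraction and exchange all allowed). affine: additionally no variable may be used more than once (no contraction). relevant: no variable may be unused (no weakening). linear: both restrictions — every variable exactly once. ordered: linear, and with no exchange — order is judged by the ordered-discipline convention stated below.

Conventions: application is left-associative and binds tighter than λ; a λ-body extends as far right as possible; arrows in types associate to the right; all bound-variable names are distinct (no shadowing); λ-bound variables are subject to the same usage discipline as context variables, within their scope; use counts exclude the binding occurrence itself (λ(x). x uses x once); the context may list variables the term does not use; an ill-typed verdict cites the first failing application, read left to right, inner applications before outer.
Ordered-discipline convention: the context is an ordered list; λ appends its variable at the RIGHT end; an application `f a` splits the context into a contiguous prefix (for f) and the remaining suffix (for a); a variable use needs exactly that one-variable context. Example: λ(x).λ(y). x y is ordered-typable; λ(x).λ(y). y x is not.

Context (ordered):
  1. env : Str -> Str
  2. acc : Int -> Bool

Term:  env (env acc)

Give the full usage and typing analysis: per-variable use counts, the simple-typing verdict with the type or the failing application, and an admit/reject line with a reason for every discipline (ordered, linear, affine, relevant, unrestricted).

usage: env: 2, acc: 1
uses in reading order: env, env, acc
typing: ill-typed: a function awaiting Str gets Int -> Bool
ordered ✗ (not simply typable)
linear ✗ (fails simple typing)
affine ✗ (a type mismatch blocks all five)
relevant ✗ (the type mismatch rejects it)
unrestricted ✗ (not simply typable)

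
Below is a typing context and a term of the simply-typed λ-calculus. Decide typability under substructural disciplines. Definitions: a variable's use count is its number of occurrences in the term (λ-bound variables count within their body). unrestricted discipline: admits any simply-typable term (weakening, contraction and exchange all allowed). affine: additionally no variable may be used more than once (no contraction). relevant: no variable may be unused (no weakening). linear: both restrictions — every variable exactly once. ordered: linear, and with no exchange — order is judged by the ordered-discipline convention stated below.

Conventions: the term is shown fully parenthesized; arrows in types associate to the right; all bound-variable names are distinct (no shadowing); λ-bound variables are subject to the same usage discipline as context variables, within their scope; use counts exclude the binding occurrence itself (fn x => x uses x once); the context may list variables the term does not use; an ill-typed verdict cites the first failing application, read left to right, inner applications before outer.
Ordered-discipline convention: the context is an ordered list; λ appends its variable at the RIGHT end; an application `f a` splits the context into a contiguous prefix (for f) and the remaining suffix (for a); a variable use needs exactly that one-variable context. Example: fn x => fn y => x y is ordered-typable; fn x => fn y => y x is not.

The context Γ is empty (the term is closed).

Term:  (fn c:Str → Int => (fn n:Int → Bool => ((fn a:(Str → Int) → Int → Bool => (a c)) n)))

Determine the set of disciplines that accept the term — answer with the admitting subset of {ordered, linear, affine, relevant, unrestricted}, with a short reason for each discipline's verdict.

admitting disciplines: none
usage: c [bound]: 1×; n [bound]: 1×; a [bound]: 1×
order of uses: a, c, n
typing: ill-typed: an argument Int → Bool mismatches the expected (Str → Int) → Int → Bool
ordered: ✗, fails simple typing
linear: ✗, a type mismatch blocks all five
affine: ✗, the type mismatch rejects it
relevant: ✗, not simply typable
unrestricted: ✗, fails simple typing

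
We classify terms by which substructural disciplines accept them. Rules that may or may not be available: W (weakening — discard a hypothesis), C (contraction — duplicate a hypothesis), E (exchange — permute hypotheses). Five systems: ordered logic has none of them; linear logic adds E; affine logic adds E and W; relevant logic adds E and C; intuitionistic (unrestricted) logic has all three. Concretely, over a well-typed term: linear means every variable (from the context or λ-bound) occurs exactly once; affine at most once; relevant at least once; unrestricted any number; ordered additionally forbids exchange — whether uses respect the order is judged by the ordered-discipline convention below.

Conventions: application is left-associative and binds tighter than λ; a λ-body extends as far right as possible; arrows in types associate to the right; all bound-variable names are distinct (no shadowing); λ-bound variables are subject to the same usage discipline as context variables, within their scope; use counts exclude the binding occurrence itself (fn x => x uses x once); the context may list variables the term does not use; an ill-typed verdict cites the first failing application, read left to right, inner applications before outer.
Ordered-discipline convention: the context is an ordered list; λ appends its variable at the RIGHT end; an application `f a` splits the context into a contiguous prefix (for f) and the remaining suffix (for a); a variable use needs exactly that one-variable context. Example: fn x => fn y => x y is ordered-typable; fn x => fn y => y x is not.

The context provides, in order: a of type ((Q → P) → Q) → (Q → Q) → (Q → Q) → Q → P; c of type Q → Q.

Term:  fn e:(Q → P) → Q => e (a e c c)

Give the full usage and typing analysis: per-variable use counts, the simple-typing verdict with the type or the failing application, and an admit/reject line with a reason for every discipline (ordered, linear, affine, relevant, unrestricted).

counts: a ×1, c ×2, e [bound] ×2
order of uses: e, a, e, c, c
typing: well-typed at ((Q → P) → Q) → Q
ordered ✗ (uses contraction: c ×2, e ×2)
linear ✗ (uses contraction: c ×2, e ×2)
affine ✗ (uses contraction: c ×2, e ×2)
relevant ✓ (a, c, e: all used, weakening unneeded)
unrestricted ✓ (type-checks (((Q → P) → Q) → Q) and nothing is barred)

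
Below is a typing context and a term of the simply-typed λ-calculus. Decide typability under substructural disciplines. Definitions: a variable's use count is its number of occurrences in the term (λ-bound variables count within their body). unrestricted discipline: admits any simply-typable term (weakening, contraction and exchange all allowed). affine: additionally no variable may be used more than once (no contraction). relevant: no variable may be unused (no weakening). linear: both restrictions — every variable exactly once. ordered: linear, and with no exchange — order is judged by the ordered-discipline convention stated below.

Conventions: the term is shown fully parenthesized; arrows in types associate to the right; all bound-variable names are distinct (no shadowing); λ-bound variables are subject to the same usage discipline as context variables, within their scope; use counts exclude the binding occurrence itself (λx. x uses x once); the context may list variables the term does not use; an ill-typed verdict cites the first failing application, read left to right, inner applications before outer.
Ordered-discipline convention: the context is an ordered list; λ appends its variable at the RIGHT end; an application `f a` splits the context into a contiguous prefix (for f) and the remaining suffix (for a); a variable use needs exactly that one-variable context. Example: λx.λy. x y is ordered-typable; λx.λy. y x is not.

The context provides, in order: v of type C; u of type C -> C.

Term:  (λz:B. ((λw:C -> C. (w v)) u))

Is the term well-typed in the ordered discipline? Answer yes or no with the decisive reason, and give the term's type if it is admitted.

no — z left unused
usage: v: 1×, u: 1×, z [bound]: 0×, w [bound]: 1×
use order (left to right): w, v, u
typing: ✓ — B -> C
per-discipline verdicts: ordered ✗ | linear ✗ | affine ✓ | relevant ✗ | unrestricted ✓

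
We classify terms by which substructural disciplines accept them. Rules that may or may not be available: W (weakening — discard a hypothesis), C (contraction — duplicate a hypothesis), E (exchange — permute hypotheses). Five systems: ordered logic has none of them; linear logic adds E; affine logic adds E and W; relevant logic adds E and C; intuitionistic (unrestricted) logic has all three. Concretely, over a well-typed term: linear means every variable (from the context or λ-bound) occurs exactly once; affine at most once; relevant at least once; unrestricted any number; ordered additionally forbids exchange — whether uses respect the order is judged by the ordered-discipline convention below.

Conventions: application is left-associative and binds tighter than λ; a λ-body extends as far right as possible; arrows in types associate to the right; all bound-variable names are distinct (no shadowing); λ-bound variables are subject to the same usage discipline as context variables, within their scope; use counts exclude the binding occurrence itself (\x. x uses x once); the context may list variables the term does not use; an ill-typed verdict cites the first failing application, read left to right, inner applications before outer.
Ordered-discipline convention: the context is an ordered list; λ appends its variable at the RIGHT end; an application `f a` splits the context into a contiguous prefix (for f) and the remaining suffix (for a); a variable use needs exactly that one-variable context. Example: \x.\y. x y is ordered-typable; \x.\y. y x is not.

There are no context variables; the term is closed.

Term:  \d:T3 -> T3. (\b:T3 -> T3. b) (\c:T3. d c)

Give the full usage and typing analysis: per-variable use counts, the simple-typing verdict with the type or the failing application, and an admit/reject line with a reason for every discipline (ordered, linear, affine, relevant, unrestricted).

usage: d [bound]=1; b [bound]=1; c [bound]=1
left-to-right use order: b, d, c
typing: the term checks, with type (T3 -> T3) -> T3 -> T3
ordered: ✓ — d, b, c once each; derivable with no W/C/E
linear: ✓ — d, b, c: one use apiece
affine: ✓ — none of d, b, c used more than once
relevant: ✓ — every one of d, b, c appears
unrestricted: ✓ — simply typable at (T3 -> T3) -> T3 -> T3; W, C, E all held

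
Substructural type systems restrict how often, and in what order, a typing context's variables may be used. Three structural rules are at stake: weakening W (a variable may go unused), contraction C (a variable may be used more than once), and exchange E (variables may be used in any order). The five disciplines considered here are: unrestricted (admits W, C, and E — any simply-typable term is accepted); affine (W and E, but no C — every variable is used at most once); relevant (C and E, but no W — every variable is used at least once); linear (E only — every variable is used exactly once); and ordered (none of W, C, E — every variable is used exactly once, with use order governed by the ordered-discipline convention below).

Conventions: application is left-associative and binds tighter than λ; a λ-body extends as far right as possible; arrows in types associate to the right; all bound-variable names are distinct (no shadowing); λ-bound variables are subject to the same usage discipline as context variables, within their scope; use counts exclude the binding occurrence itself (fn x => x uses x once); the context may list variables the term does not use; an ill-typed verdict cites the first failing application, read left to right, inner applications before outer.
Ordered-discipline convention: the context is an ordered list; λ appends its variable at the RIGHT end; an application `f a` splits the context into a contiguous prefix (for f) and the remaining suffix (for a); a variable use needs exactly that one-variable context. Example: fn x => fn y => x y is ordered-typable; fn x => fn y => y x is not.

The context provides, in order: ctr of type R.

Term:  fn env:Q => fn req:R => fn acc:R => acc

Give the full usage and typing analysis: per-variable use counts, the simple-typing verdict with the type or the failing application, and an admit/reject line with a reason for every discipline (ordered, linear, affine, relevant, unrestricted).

counts: ctr: 0×; env (λ-bound): 0×; req (λ-bound): 0×; acc (λ-bound): 1×
uses in reading order: acc
typing: the term checks, with type Q → R → R → R
ordered ✗ (unused: ctr, env, req — weakening required)
linear ✗ (unused: ctr, env, req — weakening required)
affine ✓ (at most one use each (ctr, env, req, acc))
relevant ✗ (unused: ctr, env, req — weakening required)
unrestricted ✓ (well-typed at Q → R → R → R; no restrictions here)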